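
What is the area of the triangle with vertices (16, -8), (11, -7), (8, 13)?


Area = |x1(y2-y3) + x2(y3-y1) + x3(y1-y2)| / 2
= |16*(-7-13) + 11*(13--8) + 8*(-8--7)| / 2
= 48.5

48.5


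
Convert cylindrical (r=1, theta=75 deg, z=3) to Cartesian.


x = 1 * cos(75) = 0.2588
y = 1 * sin(75) = 0.9659
z = 3

(0.2588, 0.9659, 3)


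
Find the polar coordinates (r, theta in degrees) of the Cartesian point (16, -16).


r = sqrt(16^2 + (-16)^2) = 22.6274
theta = atan2(-16, 16) = 315 degrees

r = 22.6274, theta = 315 degrees


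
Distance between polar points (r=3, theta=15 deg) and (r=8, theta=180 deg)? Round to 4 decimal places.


d = sqrt(r1^2 + r2^2 - 2*r1*r2*cos(t2-t1))
d = sqrt(3^2 + 8^2 - 2*3*8*cos(180-15)) = 10.9254

10.9254


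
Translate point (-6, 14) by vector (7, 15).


Translation: (x+dx, y+dy) = (-6+7, 14+15) = (1, 29)

(1, 29)


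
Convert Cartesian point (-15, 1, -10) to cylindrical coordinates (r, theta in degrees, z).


r = sqrt((-15)^2 + 1^2) = 15.0333
theta = atan2(1, -15) = 176.1859 deg
z = -10

r = 15.0333, theta = 176.1859 deg, z = -10


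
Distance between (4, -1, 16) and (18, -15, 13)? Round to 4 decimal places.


d = sqrt((18-4)^2 + (-15--1)^2 + (13-16)^2) = 20.025

20.025


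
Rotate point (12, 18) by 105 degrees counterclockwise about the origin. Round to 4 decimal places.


x' = 12*cos(105) - 18*sin(105) = -20.4925
y' = 12*sin(105) + 18*cos(105) = 6.9324

(-20.4925, 6.9324)


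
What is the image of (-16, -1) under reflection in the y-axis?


Reflection across y-axis: (x, y) -> (-x, y)
(-16, -1) -> (16, -1)

(16, -1)


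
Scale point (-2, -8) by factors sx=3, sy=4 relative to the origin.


Scaling: (x*sx, y*sy) = (-2*3, -8*4) = (-6, -32)

(-6, -32)


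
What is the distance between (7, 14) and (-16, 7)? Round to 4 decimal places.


d = sqrt((-16-7)^2 + (7-14)^2) = 24.0416

24.0416


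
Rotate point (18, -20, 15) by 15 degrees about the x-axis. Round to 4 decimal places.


x' = 18
y' = -20*cos(15) - 15*sin(15) = -23.2008
z' = -20*sin(15) + 15*cos(15) = 9.3125

(18, -23.2008, 9.3125)


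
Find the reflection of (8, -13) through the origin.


Reflection through origin: (x, y) -> (-x, -y)
(8, -13) -> (-8, 13)

(-8, 13)


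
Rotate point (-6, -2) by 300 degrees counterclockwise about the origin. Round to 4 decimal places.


x' = -6*cos(300) - -2*sin(300) = -4.7321
y' = -6*sin(300) + -2*cos(300) = 4.1962

(-4.7321, 4.1962)


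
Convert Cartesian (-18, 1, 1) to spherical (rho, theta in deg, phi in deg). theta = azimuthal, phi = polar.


rho = sqrt((-18)^2 + 1^2 + 1^2) = 18.0555
theta = atan2(1, -18) = 176.8202 deg
phi = acos(1/18.0555) = 86.8251 deg

rho = 18.0555, theta = 176.8202 deg, phi = 86.8251 deg


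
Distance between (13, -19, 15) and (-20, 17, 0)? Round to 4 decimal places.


d = sqrt((-20-13)^2 + (17--19)^2 + (0-15)^2) = 51.0882

51.0882


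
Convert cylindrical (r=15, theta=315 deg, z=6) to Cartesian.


x = 15 * cos(315) = 10.6066
y = 15 * sin(315) = -10.6066
z = 6

(10.6066, -10.6066, 6)


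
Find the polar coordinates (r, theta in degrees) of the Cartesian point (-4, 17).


r = sqrt((-4)^2 + 17^2) = 17.4642
theta = atan2(17, -4) = 103.2405 degrees

r = 17.4642, theta = 103.2405 degrees


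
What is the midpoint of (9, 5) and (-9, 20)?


Midpoint = ((9+-9)/2, (5+20)/2) = (0, 12.5)

(0, 12.5)


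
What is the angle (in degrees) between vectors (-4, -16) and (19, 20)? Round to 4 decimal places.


dot = -4*19 + -16*20 = -396
|u| = 16.4924, |v| = 27.5862
cos(angle) = -0.8704
angle = 150.505 degrees

150.505 degrees


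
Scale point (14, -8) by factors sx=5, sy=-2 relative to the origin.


Scaling: (x*sx, y*sy) = (14*5, -8*-2) = (70, 16)

(70, 16)


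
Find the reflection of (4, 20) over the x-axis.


Reflection across x-axis: (x, y) -> (x, -y)
(4, 20) -> (4, -20)

(4, -20)


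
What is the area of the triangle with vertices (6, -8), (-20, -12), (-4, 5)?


Area = |x1(y2-y3) + x2(y3-y1) + x3(y1-y2)| / 2
= |6*(-12-5) + -20*(5--8) + -4*(-8--12)| / 2
= 189

189


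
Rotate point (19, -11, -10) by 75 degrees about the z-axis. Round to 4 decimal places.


x' = 19*cos(75) - -11*sin(75) = 15.5427
y' = 19*sin(75) + -11*cos(75) = 15.5056
z' = -10

(15.5427, 15.5056, -10)


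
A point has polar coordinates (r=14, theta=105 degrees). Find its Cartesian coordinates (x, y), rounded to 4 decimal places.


x = 14 * cos(105) = -3.6235
y = 14 * sin(105) = 13.523

(-3.6235, 13.523)


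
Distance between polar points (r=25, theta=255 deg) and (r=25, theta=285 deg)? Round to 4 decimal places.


d = sqrt(r1^2 + r2^2 - 2*r1*r2*cos(t2-t1))
d = sqrt(25^2 + 25^2 - 2*25*25*cos(285-255)) = 12.941

12.941


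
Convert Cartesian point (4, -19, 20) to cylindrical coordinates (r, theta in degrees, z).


r = sqrt(4^2 + (-19)^2) = 19.4165
theta = atan2(-19, 4) = 281.8887 deg
z = 20

r = 19.4165, theta = 281.8887 deg, z = 20


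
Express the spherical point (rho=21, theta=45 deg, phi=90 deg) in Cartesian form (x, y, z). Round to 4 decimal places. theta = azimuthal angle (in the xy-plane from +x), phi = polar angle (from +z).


x = 21 * sin(90) * cos(45) = 14.8492
y = 21 * sin(90) * sin(45) = 14.8492
z = 21 * cos(90) = 0

(14.8492, 14.8492, 0)


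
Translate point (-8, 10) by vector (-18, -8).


Translation: (x+dx, y+dy) = (-8+-18, 10+-8) = (-26, 2)

(-26, 2)


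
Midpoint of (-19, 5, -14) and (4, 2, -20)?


Midpoint = ((-19+4)/2, (5+2)/2, (-14+-20)/2) = (-7.5, 3.5, -17)

(-7.5, 3.5, -17)


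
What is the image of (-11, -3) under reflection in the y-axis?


Reflection across y-axis: (x, y) -> (-x, y)
(-11, -3) -> (11, -3)

(11, -3)


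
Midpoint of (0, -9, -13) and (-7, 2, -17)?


Midpoint = ((0+-7)/2, (-9+2)/2, (-13+-17)/2) = (-3.5, -3.5, -15)

(-3.5, -3.5, -15)


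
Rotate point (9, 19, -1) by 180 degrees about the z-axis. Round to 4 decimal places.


x' = 9*cos(180) - 19*sin(180) = -9
y' = 9*sin(180) + 19*cos(180) = -19
z' = -1

(-9, -19, -1)


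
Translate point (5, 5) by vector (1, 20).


Translation: (x+dx, y+dy) = (5+1, 5+20) = (6, 25)

(6, 25)


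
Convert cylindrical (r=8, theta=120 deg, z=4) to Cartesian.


x = 8 * cos(120) = -4
y = 8 * sin(120) = 6.9282
z = 4

(-4, 6.9282, 4)


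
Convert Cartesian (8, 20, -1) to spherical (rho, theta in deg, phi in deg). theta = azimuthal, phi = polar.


rho = sqrt(8^2 + 20^2 + (-1)^2) = 21.5639
theta = atan2(20, 8) = 68.1986 deg
phi = acos(-1/21.5639) = 92.658 deg

rho = 21.5639, theta = 68.1986 deg, phi = 92.658 deg


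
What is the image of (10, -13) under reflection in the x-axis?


Reflection across x-axis: (x, y) -> (x, -y)
(10, -13) -> (10, 13)

(10, 13)


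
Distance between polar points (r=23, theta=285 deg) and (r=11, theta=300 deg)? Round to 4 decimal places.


d = sqrt(r1^2 + r2^2 - 2*r1*r2*cos(t2-t1))
d = sqrt(23^2 + 11^2 - 2*23*11*cos(300-285)) = 12.6981

12.6981


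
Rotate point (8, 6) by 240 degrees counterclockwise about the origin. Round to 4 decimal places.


x' = 8*cos(240) - 6*sin(240) = 1.1962
y' = 8*sin(240) + 6*cos(240) = -9.9282

(1.1962, -9.9282)


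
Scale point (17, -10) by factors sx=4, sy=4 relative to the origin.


Scaling: (x*sx, y*sy) = (17*4, -10*4) = (68, -40)

(68, -40)


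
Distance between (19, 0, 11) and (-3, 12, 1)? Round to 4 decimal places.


d = sqrt((-3-19)^2 + (12-0)^2 + (1-11)^2) = 26.9815

26.9815


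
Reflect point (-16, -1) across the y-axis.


Reflection across y-axis: (x, y) -> (-x, y)
(-16, -1) -> (16, -1)

(16, -1)


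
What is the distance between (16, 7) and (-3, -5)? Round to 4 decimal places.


d = sqrt((-3-16)^2 + (-5-7)^2) = 22.4722

22.4722


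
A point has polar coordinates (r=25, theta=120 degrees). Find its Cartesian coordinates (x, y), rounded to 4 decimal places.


x = 25 * cos(120) = -12.5
y = 25 * sin(120) = 21.6506

(-12.5, 21.6506)


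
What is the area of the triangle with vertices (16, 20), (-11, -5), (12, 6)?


Area = |x1(y2-y3) + x2(y3-y1) + x3(y1-y2)| / 2
= |16*(-5-6) + -11*(6-20) + 12*(20--5)| / 2
= 139

139


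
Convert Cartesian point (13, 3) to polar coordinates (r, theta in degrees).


r = sqrt(13^2 + 3^2) = 13.3417
theta = atan2(3, 13) = 12.9946 degrees

r = 13.3417, theta = 12.9946 degrees


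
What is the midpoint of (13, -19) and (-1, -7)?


Midpoint = ((13+-1)/2, (-19+-7)/2) = (6, -13)

(6, -13)


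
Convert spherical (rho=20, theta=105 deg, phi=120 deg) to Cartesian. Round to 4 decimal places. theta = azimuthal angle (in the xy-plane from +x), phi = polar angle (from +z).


x = 20 * sin(120) * cos(105) = -4.4829
y = 20 * sin(120) * sin(105) = 16.7303
z = 20 * cos(120) = -10

(-4.4829, 16.7303, -10)


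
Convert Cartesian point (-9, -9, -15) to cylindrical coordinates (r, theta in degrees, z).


r = sqrt((-9)^2 + (-9)^2) = 12.7279
theta = atan2(-9, -9) = 225 deg
z = -15

r = 12.7279, theta = 225 deg, z = -15


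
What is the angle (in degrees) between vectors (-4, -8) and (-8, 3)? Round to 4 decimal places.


dot = -4*-8 + -8*3 = 8
|u| = 8.9443, |v| = 8.544
cos(angle) = 0.1047
angle = 83.991 degrees

83.991 degrees


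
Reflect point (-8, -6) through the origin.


Reflection through origin: (x, y) -> (-x, -y)
(-8, -6) -> (8, 6)

(8, 6)


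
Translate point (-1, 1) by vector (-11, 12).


Translation: (x+dx, y+dy) = (-1+-11, 1+12) = (-12, 13)

(-12, 13)


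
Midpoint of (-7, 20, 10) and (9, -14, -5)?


Midpoint = ((-7+9)/2, (20+-14)/2, (10+-5)/2) = (1, 3, 2.5)

(1, 3, 2.5)


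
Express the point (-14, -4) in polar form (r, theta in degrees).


r = sqrt((-14)^2 + (-4)^2) = 14.5602
theta = atan2(-4, -14) = 195.9454 degrees

r = 14.5602, theta = 195.9454 degrees


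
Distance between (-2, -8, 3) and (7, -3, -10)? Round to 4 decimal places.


d = sqrt((7--2)^2 + (-3--8)^2 + (-10-3)^2) = 16.5831

16.5831


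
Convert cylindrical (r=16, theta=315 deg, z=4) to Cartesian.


x = 16 * cos(315) = 11.3137
y = 16 * sin(315) = -11.3137
z = 4

(11.3137, -11.3137, 4)


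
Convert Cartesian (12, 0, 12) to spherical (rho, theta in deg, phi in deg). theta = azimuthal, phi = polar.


rho = sqrt(12^2 + 0^2 + 12^2) = 16.9706
theta = atan2(0, 12) = 0 deg
phi = acos(12/16.9706) = 45 deg

rho = 16.9706, theta = 0 deg, phi = 45 deg


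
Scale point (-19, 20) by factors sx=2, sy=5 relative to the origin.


Scaling: (x*sx, y*sy) = (-19*2, 20*5) = (-38, 100)

(-38, 100)


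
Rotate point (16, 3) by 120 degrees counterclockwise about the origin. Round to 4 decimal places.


x' = 16*cos(120) - 3*sin(120) = -10.5981
y' = 16*sin(120) + 3*cos(120) = 12.3564

(-10.5981, 12.3564)


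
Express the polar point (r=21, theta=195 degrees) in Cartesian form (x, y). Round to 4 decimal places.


x = 21 * cos(195) = -20.2844
y = 21 * sin(195) = -5.4352

(-20.2844, -5.4352)


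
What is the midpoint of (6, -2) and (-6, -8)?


Midpoint = ((6+-6)/2, (-2+-8)/2) = (0, -5)

(0, -5)


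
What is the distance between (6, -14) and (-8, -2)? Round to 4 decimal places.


d = sqrt((-8-6)^2 + (-2--14)^2) = 18.4391

18.4391


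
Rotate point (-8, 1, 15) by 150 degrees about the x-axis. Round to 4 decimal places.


x' = -8
y' = 1*cos(150) - 15*sin(150) = -8.366
z' = 1*sin(150) + 15*cos(150) = -12.4904

(-8, -8.366, -12.4904)


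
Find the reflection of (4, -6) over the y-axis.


Reflection across y-axis: (x, y) -> (-x, y)
(4, -6) -> (-4, -6)

(-4, -6)


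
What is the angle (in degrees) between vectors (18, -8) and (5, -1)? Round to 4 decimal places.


dot = 18*5 + -8*-1 = 98
|u| = 19.6977, |v| = 5.099
cos(angle) = 0.9757
angle = 12.6526 degrees

12.6526 degrees


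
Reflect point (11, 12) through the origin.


Reflection through origin: (x, y) -> (-x, -y)
(11, 12) -> (-11, -12)

(-11, -12)


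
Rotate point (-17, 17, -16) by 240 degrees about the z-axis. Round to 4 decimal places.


x' = -17*cos(240) - 17*sin(240) = 23.2224
y' = -17*sin(240) + 17*cos(240) = 6.2224
z' = -16

(23.2224, 6.2224, -16)


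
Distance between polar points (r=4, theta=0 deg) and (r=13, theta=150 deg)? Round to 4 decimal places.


d = sqrt(r1^2 + r2^2 - 2*r1*r2*cos(t2-t1))
d = sqrt(4^2 + 13^2 - 2*4*13*cos(150-0)) = 16.5851

16.5851


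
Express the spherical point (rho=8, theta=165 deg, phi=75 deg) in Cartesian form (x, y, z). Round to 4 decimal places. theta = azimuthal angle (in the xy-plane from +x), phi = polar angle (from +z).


x = 8 * sin(75) * cos(165) = -7.4641
y = 8 * sin(75) * sin(165) = 2
z = 8 * cos(75) = 2.0706

(-7.4641, 2, 2.0706)


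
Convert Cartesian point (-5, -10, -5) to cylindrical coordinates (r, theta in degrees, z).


r = sqrt((-5)^2 + (-10)^2) = 11.1803
theta = atan2(-10, -5) = 243.4349 deg
z = -5

r = 11.1803, theta = 243.4349 deg, z = -5


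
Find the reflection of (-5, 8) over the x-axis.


Reflection across x-axis: (x, y) -> (x, -y)
(-5, 8) -> (-5, -8)

(-5, -8)


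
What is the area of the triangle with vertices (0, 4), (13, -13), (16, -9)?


Area = |x1(y2-y3) + x2(y3-y1) + x3(y1-y2)| / 2
= |0*(-13--9) + 13*(-9-4) + 16*(4--13)| / 2
= 51.5

51.5


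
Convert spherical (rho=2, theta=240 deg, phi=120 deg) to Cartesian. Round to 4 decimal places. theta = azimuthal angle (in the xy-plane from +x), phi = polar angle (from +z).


x = 2 * sin(120) * cos(240) = -0.866
y = 2 * sin(120) * sin(240) = -1.5
z = 2 * cos(120) = -1

(-0.866, -1.5, -1)


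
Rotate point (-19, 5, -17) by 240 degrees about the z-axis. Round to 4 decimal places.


x' = -19*cos(240) - 5*sin(240) = 13.8301
y' = -19*sin(240) + 5*cos(240) = 13.9545
z' = -17

(13.8301, 13.9545, -17)


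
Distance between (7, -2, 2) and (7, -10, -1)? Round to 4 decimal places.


d = sqrt((7-7)^2 + (-10--2)^2 + (-1-2)^2) = 8.544

8.544


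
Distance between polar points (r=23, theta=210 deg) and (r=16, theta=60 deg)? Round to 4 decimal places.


d = sqrt(r1^2 + r2^2 - 2*r1*r2*cos(t2-t1))
d = sqrt(23^2 + 16^2 - 2*23*16*cos(60-210)) = 37.7146

37.7146


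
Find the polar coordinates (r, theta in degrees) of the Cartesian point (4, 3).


r = sqrt(4^2 + 3^2) = 5
theta = atan2(3, 4) = 36.8699 degrees

r = 5, theta = 36.8699 degrees


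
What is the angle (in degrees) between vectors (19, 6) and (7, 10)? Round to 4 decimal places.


dot = 19*7 + 6*10 = 193
|u| = 19.9249, |v| = 12.2066
cos(angle) = 0.7935
angle = 37.4824 degrees

37.4824 degrees


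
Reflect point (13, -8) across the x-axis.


Reflection across x-axis: (x, y) -> (x, -y)
(13, -8) -> (13, 8)

(13, 8)


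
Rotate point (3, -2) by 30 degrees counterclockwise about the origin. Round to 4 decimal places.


x' = 3*cos(30) - -2*sin(30) = 3.5981
y' = 3*sin(30) + -2*cos(30) = -0.2321

(3.5981, -0.2321)


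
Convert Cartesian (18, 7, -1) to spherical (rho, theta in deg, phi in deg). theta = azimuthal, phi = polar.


rho = sqrt(18^2 + 7^2 + (-1)^2) = 19.3391
theta = atan2(7, 18) = 21.2505 deg
phi = acos(-1/19.3391) = 92.964 deg

rho = 19.3391, theta = 21.2505 deg, phi = 92.964 deg


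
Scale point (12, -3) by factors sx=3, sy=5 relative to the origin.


Scaling: (x*sx, y*sy) = (12*3, -3*5) = (36, -15)

(36, -15)


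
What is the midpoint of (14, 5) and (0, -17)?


Midpoint = ((14+0)/2, (5+-17)/2) = (7, -6)

(7, -6)


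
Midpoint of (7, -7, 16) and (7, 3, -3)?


Midpoint = ((7+7)/2, (-7+3)/2, (16+-3)/2) = (7, -2, 6.5)

(7, -2, 6.5)


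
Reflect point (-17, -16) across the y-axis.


Reflection across y-axis: (x, y) -> (-x, y)
(-17, -16) -> (17, -16)

(17, -16)


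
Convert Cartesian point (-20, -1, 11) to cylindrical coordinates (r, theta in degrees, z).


r = sqrt((-20)^2 + (-1)^2) = 20.025
theta = atan2(-1, -20) = 182.8624 deg
z = 11

r = 20.025, theta = 182.8624 deg, z = 11


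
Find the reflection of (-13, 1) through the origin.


Reflection through origin: (x, y) -> (-x, -y)
(-13, 1) -> (13, -1)

(13, -1)


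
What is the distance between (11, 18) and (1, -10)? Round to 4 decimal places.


d = sqrt((1-11)^2 + (-10-18)^2) = 29.7321

29.7321


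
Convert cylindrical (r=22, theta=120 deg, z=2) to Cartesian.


x = 22 * cos(120) = -11
y = 22 * sin(120) = 19.0526
z = 2

(-11, 19.0526, 2)


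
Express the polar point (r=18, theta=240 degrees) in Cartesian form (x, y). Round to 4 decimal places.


x = 18 * cos(240) = -9
y = 18 * sin(240) = -15.5885

(-9, -15.5885)


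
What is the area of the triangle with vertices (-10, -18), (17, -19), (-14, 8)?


Area = |x1(y2-y3) + x2(y3-y1) + x3(y1-y2)| / 2
= |-10*(-19-8) + 17*(8--18) + -14*(-18--19)| / 2
= 349

349


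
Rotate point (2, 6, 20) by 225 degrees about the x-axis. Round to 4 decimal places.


x' = 2
y' = 6*cos(225) - 20*sin(225) = 9.8995
z' = 6*sin(225) + 20*cos(225) = -18.3848

(2, 9.8995, -18.3848)


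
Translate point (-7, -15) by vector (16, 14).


Translation: (x+dx, y+dy) = (-7+16, -15+14) = (9, -1)

(9, -1)


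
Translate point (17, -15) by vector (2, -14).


Translation: (x+dx, y+dy) = (17+2, -15+-14) = (19, -29)

(19, -29)


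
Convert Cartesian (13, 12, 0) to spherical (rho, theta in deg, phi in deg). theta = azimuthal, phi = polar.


rho = sqrt(13^2 + 12^2 + 0^2) = 17.6918
theta = atan2(12, 13) = 42.7094 deg
phi = acos(0/17.6918) = 90 deg

rho = 17.6918, theta = 42.7094 deg, phi = 90 deg


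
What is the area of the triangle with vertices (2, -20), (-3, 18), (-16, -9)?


Area = |x1(y2-y3) + x2(y3-y1) + x3(y1-y2)| / 2
= |2*(18--9) + -3*(-9--20) + -16*(-20-18)| / 2
= 314.5

314.5


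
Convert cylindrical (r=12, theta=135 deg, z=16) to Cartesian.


x = 12 * cos(135) = -8.4853
y = 12 * sin(135) = 8.4853
z = 16

(-8.4853, 8.4853, 16)


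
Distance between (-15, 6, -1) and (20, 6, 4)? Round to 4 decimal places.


d = sqrt((20--15)^2 + (6-6)^2 + (4--1)^2) = 35.3553

35.3553


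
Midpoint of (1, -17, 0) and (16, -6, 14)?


Midpoint = ((1+16)/2, (-17+-6)/2, (0+14)/2) = (8.5, -11.5, 7)

(8.5, -11.5, 7)


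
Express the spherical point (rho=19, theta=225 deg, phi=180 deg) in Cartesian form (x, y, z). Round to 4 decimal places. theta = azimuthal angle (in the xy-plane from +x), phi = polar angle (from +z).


x = 19 * sin(180) * cos(225) = 0
y = 19 * sin(180) * sin(225) = 0
z = 19 * cos(180) = -19

(0, 0, -19)


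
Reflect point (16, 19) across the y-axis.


Reflection across y-axis: (x, y) -> (-x, y)
(16, 19) -> (-16, 19)

(-16, 19)


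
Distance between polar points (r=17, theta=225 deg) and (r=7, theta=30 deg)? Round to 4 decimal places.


d = sqrt(r1^2 + r2^2 - 2*r1*r2*cos(t2-t1))
d = sqrt(17^2 + 7^2 - 2*17*7*cos(30-225)) = 23.8304

23.8304


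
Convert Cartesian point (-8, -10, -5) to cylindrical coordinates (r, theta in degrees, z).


r = sqrt((-8)^2 + (-10)^2) = 12.8062
theta = atan2(-10, -8) = 231.3402 deg
z = -5

r = 12.8062, theta = 231.3402 deg, z = -5


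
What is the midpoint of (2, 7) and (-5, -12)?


Midpoint = ((2+-5)/2, (7+-12)/2) = (-1.5, -2.5)

(-1.5, -2.5)


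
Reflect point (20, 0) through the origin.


Reflection through origin: (x, y) -> (-x, -y)
(20, 0) -> (-20, 0)

(-20, 0)


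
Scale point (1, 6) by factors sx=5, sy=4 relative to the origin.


Scaling: (x*sx, y*sy) = (1*5, 6*4) = (5, 24)

(5, 24)


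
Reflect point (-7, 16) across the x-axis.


Reflection across x-axis: (x, y) -> (x, -y)
(-7, 16) -> (-7, -16)

(-7, -16)


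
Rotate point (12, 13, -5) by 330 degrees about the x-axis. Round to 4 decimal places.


x' = 12
y' = 13*cos(330) - -5*sin(330) = 8.7583
z' = 13*sin(330) + -5*cos(330) = -10.8301

(12, 8.7583, -10.8301)


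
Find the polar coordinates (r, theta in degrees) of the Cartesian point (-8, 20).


r = sqrt((-8)^2 + 20^2) = 21.5407
theta = atan2(20, -8) = 111.8014 degrees

r = 21.5407, theta = 111.8014 degrees


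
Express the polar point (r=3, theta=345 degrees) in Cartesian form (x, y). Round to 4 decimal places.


x = 3 * cos(345) = 2.8978
y = 3 * sin(345) = -0.7765

(2.8978, -0.7765)


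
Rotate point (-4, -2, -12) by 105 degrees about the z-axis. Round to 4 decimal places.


x' = -4*cos(105) - -2*sin(105) = 2.9671
y' = -4*sin(105) + -2*cos(105) = -3.3461
z' = -12

(2.9671, -3.3461, -12)


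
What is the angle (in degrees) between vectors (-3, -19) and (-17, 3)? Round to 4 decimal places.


dot = -3*-17 + -19*3 = -6
|u| = 19.2354, |v| = 17.2627
cos(angle) = -0.0181
angle = 91.0354 degrees

91.0354 degrees


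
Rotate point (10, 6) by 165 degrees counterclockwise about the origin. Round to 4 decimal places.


x' = 10*cos(165) - 6*sin(165) = -11.2122
y' = 10*sin(165) + 6*cos(165) = -3.2074

(-11.2122, -3.2074)


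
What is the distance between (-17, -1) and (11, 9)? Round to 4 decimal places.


d = sqrt((11--17)^2 + (9--1)^2) = 29.7321

29.7321


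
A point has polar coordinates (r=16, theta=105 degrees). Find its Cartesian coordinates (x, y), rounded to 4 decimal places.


x = 16 * cos(105) = -4.1411
y = 16 * sin(105) = 15.4548

(-4.1411, 15.4548)


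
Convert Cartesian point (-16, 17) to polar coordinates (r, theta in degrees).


r = sqrt((-16)^2 + 17^2) = 23.3452
theta = atan2(17, -16) = 133.2643 degrees

r = 23.3452, theta = 133.2643 degrees


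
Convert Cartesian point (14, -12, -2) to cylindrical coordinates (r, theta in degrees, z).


r = sqrt(14^2 + (-12)^2) = 18.4391
theta = atan2(-12, 14) = 319.3987 deg
z = -2

r = 18.4391, theta = 319.3987 deg, z = -2


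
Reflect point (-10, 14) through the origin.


Reflection through origin: (x, y) -> (-x, -y)
(-10, 14) -> (10, -14)

(10, -14)


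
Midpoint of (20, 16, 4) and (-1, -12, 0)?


Midpoint = ((20+-1)/2, (16+-12)/2, (4+0)/2) = (9.5, 2, 2)

(9.5, 2, 2)


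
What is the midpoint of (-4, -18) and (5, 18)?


Midpoint = ((-4+5)/2, (-18+18)/2) = (0.5, 0)

(0.5, 0)


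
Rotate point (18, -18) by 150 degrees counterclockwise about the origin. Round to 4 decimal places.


x' = 18*cos(150) - -18*sin(150) = -6.5885
y' = 18*sin(150) + -18*cos(150) = 24.5885

(-6.5885, 24.5885)


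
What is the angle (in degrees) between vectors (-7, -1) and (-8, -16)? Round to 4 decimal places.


dot = -7*-8 + -1*-16 = 72
|u| = 7.0711, |v| = 17.8885
cos(angle) = 0.5692
angle = 55.3048 degrees

55.3048 degrees


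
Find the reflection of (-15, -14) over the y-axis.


Reflection across y-axis: (x, y) -> (-x, y)
(-15, -14) -> (15, -14)

(15, -14)


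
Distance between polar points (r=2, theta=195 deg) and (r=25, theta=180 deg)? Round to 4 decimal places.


d = sqrt(r1^2 + r2^2 - 2*r1*r2*cos(t2-t1))
d = sqrt(2^2 + 25^2 - 2*2*25*cos(180-195)) = 23.074

23.074


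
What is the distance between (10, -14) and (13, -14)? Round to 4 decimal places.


d = sqrt((13-10)^2 + (-14--14)^2) = 3

3


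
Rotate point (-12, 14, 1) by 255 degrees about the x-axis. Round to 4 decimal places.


x' = -12
y' = 14*cos(255) - 1*sin(255) = -2.6575
z' = 14*sin(255) + 1*cos(255) = -13.7818

(-12, -2.6575, -13.7818)


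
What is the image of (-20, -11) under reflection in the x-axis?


Reflection across x-axis: (x, y) -> (x, -y)
(-20, -11) -> (-20, 11)

(-20, 11)


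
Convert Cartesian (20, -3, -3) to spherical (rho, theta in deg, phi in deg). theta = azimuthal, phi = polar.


rho = sqrt(20^2 + (-3)^2 + (-3)^2) = 20.445
theta = atan2(-3, 20) = 351.4692 deg
phi = acos(-3/20.445) = 98.4378 deg

rho = 20.445, theta = 351.4692 deg, phi = 98.4378 deg


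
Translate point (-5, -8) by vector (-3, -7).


Translation: (x+dx, y+dy) = (-5+-3, -8+-7) = (-8, -15)

(-8, -15)


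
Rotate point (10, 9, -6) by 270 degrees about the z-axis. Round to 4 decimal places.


x' = 10*cos(270) - 9*sin(270) = 9
y' = 10*sin(270) + 9*cos(270) = -10
z' = -6

(9, -10, -6)


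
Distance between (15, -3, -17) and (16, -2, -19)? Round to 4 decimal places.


d = sqrt((16-15)^2 + (-2--3)^2 + (-19--17)^2) = 2.4495

2.4495


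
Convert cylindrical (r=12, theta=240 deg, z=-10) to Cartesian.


x = 12 * cos(240) = -6
y = 12 * sin(240) = -10.3923
z = -10

(-6, -10.3923, -10)


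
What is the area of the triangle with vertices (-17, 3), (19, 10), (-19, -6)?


Area = |x1(y2-y3) + x2(y3-y1) + x3(y1-y2)| / 2
= |-17*(10--6) + 19*(-6-3) + -19*(3-10)| / 2
= 155

155


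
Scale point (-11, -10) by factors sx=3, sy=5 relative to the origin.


Scaling: (x*sx, y*sy) = (-11*3, -10*5) = (-33, -50)

(-33, -50)


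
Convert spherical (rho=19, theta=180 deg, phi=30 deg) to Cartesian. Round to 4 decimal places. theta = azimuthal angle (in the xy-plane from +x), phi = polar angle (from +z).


x = 19 * sin(30) * cos(180) = -9.5
y = 19 * sin(30) * sin(180) = 0
z = 19 * cos(30) = 16.4545

(-9.5, 0, 16.4545)


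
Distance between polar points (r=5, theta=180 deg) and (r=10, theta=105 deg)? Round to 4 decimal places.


d = sqrt(r1^2 + r2^2 - 2*r1*r2*cos(t2-t1))
d = sqrt(5^2 + 10^2 - 2*5*10*cos(105-180)) = 9.9558

9.9558


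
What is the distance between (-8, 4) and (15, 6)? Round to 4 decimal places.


d = sqrt((15--8)^2 + (6-4)^2) = 23.0868

23.0868


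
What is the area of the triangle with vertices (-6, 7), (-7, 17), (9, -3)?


Area = |x1(y2-y3) + x2(y3-y1) + x3(y1-y2)| / 2
= |-6*(17--3) + -7*(-3-7) + 9*(7-17)| / 2
= 70

70


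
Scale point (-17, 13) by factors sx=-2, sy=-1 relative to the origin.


Scaling: (x*sx, y*sy) = (-17*-2, 13*-1) = (34, -13)

(34, -13)


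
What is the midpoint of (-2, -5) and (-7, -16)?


Midpoint = ((-2+-7)/2, (-5+-16)/2) = (-4.5, -10.5)

(-4.5, -10.5)


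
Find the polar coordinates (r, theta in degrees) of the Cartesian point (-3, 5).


r = sqrt((-3)^2 + 5^2) = 5.831
theta = atan2(5, -3) = 120.9638 degrees

r = 5.831, theta = 120.9638 degrees


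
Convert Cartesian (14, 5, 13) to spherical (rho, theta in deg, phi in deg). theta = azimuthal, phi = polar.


rho = sqrt(14^2 + 5^2 + 13^2) = 19.7484
theta = atan2(5, 14) = 19.6538 deg
phi = acos(13/19.7484) = 48.8311 deg

rho = 19.7484, theta = 19.6538 deg, phi = 48.8311 deg


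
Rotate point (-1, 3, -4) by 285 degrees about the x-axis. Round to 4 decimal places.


x' = -1
y' = 3*cos(285) - -4*sin(285) = -3.0872
z' = 3*sin(285) + -4*cos(285) = -3.9331

(-1, -3.0872, -3.9331)


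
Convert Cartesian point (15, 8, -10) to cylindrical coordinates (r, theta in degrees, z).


r = sqrt(15^2 + 8^2) = 17
theta = atan2(8, 15) = 28.0725 deg
z = -10

r = 17, theta = 28.0725 deg, z = -10


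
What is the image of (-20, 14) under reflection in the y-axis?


Reflection across y-axis: (x, y) -> (-x, y)
(-20, 14) -> (20, 14)

(20, 14)


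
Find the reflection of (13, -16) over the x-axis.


Reflection across x-axis: (x, y) -> (x, -y)
(13, -16) -> (13, 16)

(13, 16)


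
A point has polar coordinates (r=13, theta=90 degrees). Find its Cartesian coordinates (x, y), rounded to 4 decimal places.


x = 13 * cos(90) = 0
y = 13 * sin(90) = 13

(0, 13)


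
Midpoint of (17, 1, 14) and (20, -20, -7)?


Midpoint = ((17+20)/2, (1+-20)/2, (14+-7)/2) = (18.5, -9.5, 3.5)

(18.5, -9.5, 3.5)


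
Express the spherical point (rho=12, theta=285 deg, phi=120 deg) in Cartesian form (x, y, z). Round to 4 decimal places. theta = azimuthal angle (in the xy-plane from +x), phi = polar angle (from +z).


x = 12 * sin(120) * cos(285) = 2.6897
y = 12 * sin(120) * sin(285) = -10.0382
z = 12 * cos(120) = -6

(2.6897, -10.0382, -6)


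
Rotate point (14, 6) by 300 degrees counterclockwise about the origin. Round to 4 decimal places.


x' = 14*cos(300) - 6*sin(300) = 12.1962
y' = 14*sin(300) + 6*cos(300) = -9.1244

(12.1962, -9.1244)


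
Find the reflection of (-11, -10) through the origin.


Reflection through origin: (x, y) -> (-x, -y)
(-11, -10) -> (11, 10)

(11, 10)


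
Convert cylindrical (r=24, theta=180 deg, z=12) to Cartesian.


x = 24 * cos(180) = -24
y = 24 * sin(180) = 0
z = 12

(-24, 0, 12)


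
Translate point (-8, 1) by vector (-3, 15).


Translation: (x+dx, y+dy) = (-8+-3, 1+15) = (-11, 16)

(-11, 16)


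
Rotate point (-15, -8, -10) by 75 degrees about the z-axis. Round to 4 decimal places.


x' = -15*cos(75) - -8*sin(75) = 3.8451
y' = -15*sin(75) + -8*cos(75) = -16.5594
z' = -10

(3.8451, -16.5594, -10)


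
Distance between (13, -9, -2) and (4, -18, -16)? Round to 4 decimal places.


d = sqrt((4-13)^2 + (-18--9)^2 + (-16--2)^2) = 18.9209

18.9209


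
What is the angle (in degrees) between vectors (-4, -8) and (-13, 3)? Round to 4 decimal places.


dot = -4*-13 + -8*3 = 28
|u| = 8.9443, |v| = 13.3417
cos(angle) = 0.2346
angle = 76.4296 degrees

76.4296 degrees


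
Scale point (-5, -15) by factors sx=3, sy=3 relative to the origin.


Scaling: (x*sx, y*sy) = (-5*3, -15*3) = (-15, -45)

(-15, -45)


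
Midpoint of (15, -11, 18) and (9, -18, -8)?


Midpoint = ((15+9)/2, (-11+-18)/2, (18+-8)/2) = (12, -14.5, 5)

(12, -14.5, 5)


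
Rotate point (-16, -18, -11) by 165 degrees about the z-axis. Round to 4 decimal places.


x' = -16*cos(165) - -18*sin(165) = 20.1136
y' = -16*sin(165) + -18*cos(165) = 13.2456
z' = -11

(20.1136, 13.2456, -11)


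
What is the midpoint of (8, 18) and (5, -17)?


Midpoint = ((8+5)/2, (18+-17)/2) = (6.5, 0.5)

(6.5, 0.5)


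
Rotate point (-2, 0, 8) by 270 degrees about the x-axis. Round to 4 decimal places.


x' = -2
y' = 0*cos(270) - 8*sin(270) = 8
z' = 0*sin(270) + 8*cos(270) = 0

(-2, 8, 0)


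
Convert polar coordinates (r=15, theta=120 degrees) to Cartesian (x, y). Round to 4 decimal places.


x = 15 * cos(120) = -7.5
y = 15 * sin(120) = 12.9904

(-7.5, 12.9904)


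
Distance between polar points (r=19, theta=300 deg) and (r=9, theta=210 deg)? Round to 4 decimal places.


d = sqrt(r1^2 + r2^2 - 2*r1*r2*cos(t2-t1))
d = sqrt(19^2 + 9^2 - 2*19*9*cos(210-300)) = 21.0238

21.0238


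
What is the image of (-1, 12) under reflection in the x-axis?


Reflection across x-axis: (x, y) -> (x, -y)
(-1, 12) -> (-1, -12)

(-1, -12)


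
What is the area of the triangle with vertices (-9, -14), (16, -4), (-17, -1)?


Area = |x1(y2-y3) + x2(y3-y1) + x3(y1-y2)| / 2
= |-9*(-4--1) + 16*(-1--14) + -17*(-14--4)| / 2
= 202.5

202.5


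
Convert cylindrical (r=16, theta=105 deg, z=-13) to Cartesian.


x = 16 * cos(105) = -4.1411
y = 16 * sin(105) = 15.4548
z = -13

(-4.1411, 15.4548, -13)


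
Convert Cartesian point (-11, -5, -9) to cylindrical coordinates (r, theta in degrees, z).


r = sqrt((-11)^2 + (-5)^2) = 12.083
theta = atan2(-5, -11) = 204.444 deg
z = -9

r = 12.083, theta = 204.444 deg, z = -9


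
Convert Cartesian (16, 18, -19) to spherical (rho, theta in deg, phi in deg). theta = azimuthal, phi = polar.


rho = sqrt(16^2 + 18^2 + (-19)^2) = 30.6757
theta = atan2(18, 16) = 48.3665 deg
phi = acos(-19/30.6757) = 128.271 deg

rho = 30.6757, theta = 48.3665 deg, phi = 128.271 deg


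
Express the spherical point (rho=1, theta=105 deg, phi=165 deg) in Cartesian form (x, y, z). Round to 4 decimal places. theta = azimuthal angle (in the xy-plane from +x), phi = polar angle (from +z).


x = 1 * sin(165) * cos(105) = -0.067
y = 1 * sin(165) * sin(105) = 0.25
z = 1 * cos(165) = -0.9659

(-0.067, 0.25, -0.9659)


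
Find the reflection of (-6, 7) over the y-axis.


Reflection across y-axis: (x, y) -> (-x, y)
(-6, 7) -> (6, 7)

(6, 7)


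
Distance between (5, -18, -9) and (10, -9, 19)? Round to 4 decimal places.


d = sqrt((10-5)^2 + (-9--18)^2 + (19--9)^2) = 29.8329

29.8329


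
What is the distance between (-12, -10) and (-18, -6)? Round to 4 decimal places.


d = sqrt((-18--12)^2 + (-6--10)^2) = 7.2111

7.2111


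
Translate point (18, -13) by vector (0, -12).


Translation: (x+dx, y+dy) = (18+0, -13+-12) = (18, -25)

(18, -25)


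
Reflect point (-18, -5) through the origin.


Reflection through origin: (x, y) -> (-x, -y)
(-18, -5) -> (18, 5)

(18, 5)


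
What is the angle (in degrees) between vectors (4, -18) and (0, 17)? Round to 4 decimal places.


dot = 4*0 + -18*17 = -306
|u| = 18.4391, |v| = 17
cos(angle) = -0.9762
angle = 167.4712 degrees

167.4712 degrees


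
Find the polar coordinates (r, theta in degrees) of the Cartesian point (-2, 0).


r = sqrt((-2)^2 + 0^2) = 2
theta = atan2(0, -2) = 180 degrees

r = 2, theta = 180 degrees


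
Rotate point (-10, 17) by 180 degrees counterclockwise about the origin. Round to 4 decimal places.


x' = -10*cos(180) - 17*sin(180) = 10
y' = -10*sin(180) + 17*cos(180) = -17

(10, -17)


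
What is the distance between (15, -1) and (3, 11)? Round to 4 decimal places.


d = sqrt((3-15)^2 + (11--1)^2) = 16.9706

16.9706


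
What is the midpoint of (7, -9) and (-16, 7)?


Midpoint = ((7+-16)/2, (-9+7)/2) = (-4.5, -1)

(-4.5, -1)


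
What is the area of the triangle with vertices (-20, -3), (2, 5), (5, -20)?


Area = |x1(y2-y3) + x2(y3-y1) + x3(y1-y2)| / 2
= |-20*(5--20) + 2*(-20--3) + 5*(-3-5)| / 2
= 287

287


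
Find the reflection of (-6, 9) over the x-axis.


Reflection across x-axis: (x, y) -> (x, -y)
(-6, 9) -> (-6, -9)

(-6, -9)


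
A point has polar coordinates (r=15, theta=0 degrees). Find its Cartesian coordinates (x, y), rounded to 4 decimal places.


x = 15 * cos(0) = 15
y = 15 * sin(0) = 0

(15, 0)


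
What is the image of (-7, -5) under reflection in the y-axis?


Reflection across y-axis: (x, y) -> (-x, y)
(-7, -5) -> (7, -5)

(7, -5)


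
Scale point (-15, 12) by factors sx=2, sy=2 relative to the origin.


Scaling: (x*sx, y*sy) = (-15*2, 12*2) = (-30, 24)

(-30, 24)


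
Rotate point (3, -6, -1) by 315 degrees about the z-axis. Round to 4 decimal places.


x' = 3*cos(315) - -6*sin(315) = -2.1213
y' = 3*sin(315) + -6*cos(315) = -6.364
z' = -1

(-2.1213, -6.364, -1)


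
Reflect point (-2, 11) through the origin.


Reflection through origin: (x, y) -> (-x, -y)
(-2, 11) -> (2, -11)

(2, -11)


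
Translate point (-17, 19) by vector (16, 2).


Translation: (x+dx, y+dy) = (-17+16, 19+2) = (-1, 21)

(-1, 21)


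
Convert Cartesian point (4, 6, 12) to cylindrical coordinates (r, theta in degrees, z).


r = sqrt(4^2 + 6^2) = 7.2111
theta = atan2(6, 4) = 56.3099 deg
z = 12

r = 7.2111, theta = 56.3099 deg, z = 12


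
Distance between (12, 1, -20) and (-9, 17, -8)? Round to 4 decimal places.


d = sqrt((-9-12)^2 + (17-1)^2 + (-8--20)^2) = 29

29


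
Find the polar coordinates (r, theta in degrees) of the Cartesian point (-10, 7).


r = sqrt((-10)^2 + 7^2) = 12.2066
theta = atan2(7, -10) = 145.008 degrees

r = 12.2066, theta = 145.008 degrees


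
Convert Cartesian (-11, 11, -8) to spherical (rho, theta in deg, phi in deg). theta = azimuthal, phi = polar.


rho = sqrt((-11)^2 + 11^2 + (-8)^2) = 17.4929
theta = atan2(11, -11) = 135 deg
phi = acos(-8/17.4929) = 117.2149 deg

rho = 17.4929, theta = 135 deg, phi = 117.2149 deg


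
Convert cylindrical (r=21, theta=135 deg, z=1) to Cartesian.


x = 21 * cos(135) = -14.8492
y = 21 * sin(135) = 14.8492
z = 1

(-14.8492, 14.8492, 1)


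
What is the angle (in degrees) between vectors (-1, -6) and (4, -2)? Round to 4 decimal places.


dot = -1*4 + -6*-2 = 8
|u| = 6.0828, |v| = 4.4721
cos(angle) = 0.2941
angle = 72.8973 degrees

72.8973 degrees


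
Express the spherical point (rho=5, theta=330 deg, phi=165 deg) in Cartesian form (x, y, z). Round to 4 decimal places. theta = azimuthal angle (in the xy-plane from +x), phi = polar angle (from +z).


x = 5 * sin(165) * cos(330) = 1.1207
y = 5 * sin(165) * sin(330) = -0.647
z = 5 * cos(165) = -4.8296

(1.1207, -0.647, -4.8296)


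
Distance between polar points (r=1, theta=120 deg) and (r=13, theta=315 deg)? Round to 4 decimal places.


d = sqrt(r1^2 + r2^2 - 2*r1*r2*cos(t2-t1))
d = sqrt(1^2 + 13^2 - 2*1*13*cos(315-120)) = 13.9683

13.9683


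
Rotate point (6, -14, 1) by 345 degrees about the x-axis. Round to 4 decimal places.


x' = 6
y' = -14*cos(345) - 1*sin(345) = -13.2641
z' = -14*sin(345) + 1*cos(345) = 4.5894

(6, -13.2641, 4.5894)


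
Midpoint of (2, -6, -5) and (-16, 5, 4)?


Midpoint = ((2+-16)/2, (-6+5)/2, (-5+4)/2) = (-7, -0.5, -0.5)

(-7, -0.5, -0.5)


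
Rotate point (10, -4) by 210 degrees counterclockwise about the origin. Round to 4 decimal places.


x' = 10*cos(210) - -4*sin(210) = -10.6603
y' = 10*sin(210) + -4*cos(210) = -1.5359

(-10.6603, -1.5359)


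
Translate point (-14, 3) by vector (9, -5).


Translation: (x+dx, y+dy) = (-14+9, 3+-5) = (-5, -2)

(-5, -2)


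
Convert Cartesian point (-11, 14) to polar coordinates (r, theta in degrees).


r = sqrt((-11)^2 + 14^2) = 17.8045
theta = atan2(14, -11) = 128.1572 degrees

r = 17.8045, theta = 128.1572 degrees


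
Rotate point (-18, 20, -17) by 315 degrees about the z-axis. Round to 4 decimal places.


x' = -18*cos(315) - 20*sin(315) = 1.4142
y' = -18*sin(315) + 20*cos(315) = 26.8701
z' = -17

(1.4142, 26.8701, -17)


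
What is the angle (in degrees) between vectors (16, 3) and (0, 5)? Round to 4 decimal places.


dot = 16*0 + 3*5 = 15
|u| = 16.2788, |v| = 5
cos(angle) = 0.1843
angle = 79.3803 degrees

79.3803 degrees


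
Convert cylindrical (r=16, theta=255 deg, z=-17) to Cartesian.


x = 16 * cos(255) = -4.1411
y = 16 * sin(255) = -15.4548
z = -17

(-4.1411, -15.4548, -17)


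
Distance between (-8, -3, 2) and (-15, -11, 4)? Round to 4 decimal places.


d = sqrt((-15--8)^2 + (-11--3)^2 + (4-2)^2) = 10.8167

10.8167


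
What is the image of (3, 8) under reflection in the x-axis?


Reflection across x-axis: (x, y) -> (x, -y)
(3, 8) -> (3, -8)

(3, -8)


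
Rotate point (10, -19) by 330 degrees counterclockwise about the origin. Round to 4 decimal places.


x' = 10*cos(330) - -19*sin(330) = -0.8397
y' = 10*sin(330) + -19*cos(330) = -21.4545

(-0.8397, -21.4545)


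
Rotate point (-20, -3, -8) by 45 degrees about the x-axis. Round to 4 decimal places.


x' = -20
y' = -3*cos(45) - -8*sin(45) = 3.5355
z' = -3*sin(45) + -8*cos(45) = -7.7782

(-20, 3.5355, -7.7782)


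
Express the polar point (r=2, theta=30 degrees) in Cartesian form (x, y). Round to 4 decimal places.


x = 2 * cos(30) = 1.7321
y = 2 * sin(30) = 1

(1.7321, 1)


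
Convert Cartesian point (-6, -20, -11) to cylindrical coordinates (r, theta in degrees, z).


r = sqrt((-6)^2 + (-20)^2) = 20.8806
theta = atan2(-20, -6) = 253.3008 deg
z = -11

r = 20.8806, theta = 253.3008 deg, z = -11


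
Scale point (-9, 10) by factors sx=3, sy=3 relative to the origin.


Scaling: (x*sx, y*sy) = (-9*3, 10*3) = (-27, 30)

(-27, 30)


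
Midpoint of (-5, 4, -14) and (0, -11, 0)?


Midpoint = ((-5+0)/2, (4+-11)/2, (-14+0)/2) = (-2.5, -3.5, -7)

(-2.5, -3.5, -7)


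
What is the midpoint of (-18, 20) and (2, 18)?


Midpoint = ((-18+2)/2, (20+18)/2) = (-8, 19)

(-8, 19)


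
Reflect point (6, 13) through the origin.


Reflection through origin: (x, y) -> (-x, -y)
(6, 13) -> (-6, -13)

(-6, -13)


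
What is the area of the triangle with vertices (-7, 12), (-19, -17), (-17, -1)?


Area = |x1(y2-y3) + x2(y3-y1) + x3(y1-y2)| / 2
= |-7*(-17--1) + -19*(-1-12) + -17*(12--17)| / 2
= 67

67


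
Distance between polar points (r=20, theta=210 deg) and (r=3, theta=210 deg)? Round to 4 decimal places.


d = sqrt(r1^2 + r2^2 - 2*r1*r2*cos(t2-t1))
d = sqrt(20^2 + 3^2 - 2*20*3*cos(210-210)) = 17

17


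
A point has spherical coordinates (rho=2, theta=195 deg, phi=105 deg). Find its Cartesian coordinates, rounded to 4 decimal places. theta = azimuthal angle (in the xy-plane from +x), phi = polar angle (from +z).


x = 2 * sin(105) * cos(195) = -1.866
y = 2 * sin(105) * sin(195) = -0.5
z = 2 * cos(105) = -0.5176

(-1.866, -0.5, -0.5176)
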